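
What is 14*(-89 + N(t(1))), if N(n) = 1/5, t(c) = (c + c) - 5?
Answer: -6216/5 ≈ -1243.2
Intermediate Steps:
t(c) = -5 + 2*c (t(c) = 2*c - 5 = -5 + 2*c)
N(n) = 1/5
14*(-89 + N(t(1))) = 14*(-89 + 1/5) = 14*(-444/5) = -6216/5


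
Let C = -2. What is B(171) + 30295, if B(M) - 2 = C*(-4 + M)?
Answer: 29963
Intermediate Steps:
B(M) = 10 - 2*M (B(M) = 2 - 2*(-4 + M) = 2 + (8 - 2*M) = 10 - 2*M)
B(171) + 30295 = (10 - 2*171) + 30295 = (10 - 342) + 30295 = -332 + 30295 = 29963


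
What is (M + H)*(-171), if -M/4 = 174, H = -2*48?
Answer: 135432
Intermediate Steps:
H = -96
M = -696 (M = -4*174 = -696)
(M + H)*(-171) = (-696 - 96)*(-171) = -792*(-171) = 135432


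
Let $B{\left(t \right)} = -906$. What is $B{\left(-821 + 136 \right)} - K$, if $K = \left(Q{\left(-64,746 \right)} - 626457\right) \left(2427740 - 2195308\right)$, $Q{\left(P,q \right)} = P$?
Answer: $145623528166$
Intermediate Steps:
$K = -145623529072$ ($K = \left(-64 - 626457\right) \left(2427740 - 2195308\right) = \left(-626521\right) 232432 = -145623529072$)
$B{\left(-821 + 136 \right)} - K = -906 - -145623529072 = -906 + 145623529072 = 145623528166$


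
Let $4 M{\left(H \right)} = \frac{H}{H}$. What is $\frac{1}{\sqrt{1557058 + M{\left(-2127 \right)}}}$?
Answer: $\frac{2 \sqrt{51473}}{566203} \approx 0.0008014$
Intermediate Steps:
$M{\left(H \right)} = \frac{1}{4}$ ($M{\left(H \right)} = \frac{H \frac{1}{H}}{4} = \frac{1}{4} \cdot 1 = \frac{1}{4}$)
$\frac{1}{\sqrt{1557058 + M{\left(-2127 \right)}}} = \frac{1}{\sqrt{1557058 + \frac{1}{4}}} = \frac{1}{\sqrt{\frac{6228233}{4}}} = \frac{1}{\frac{11}{2} \sqrt{51473}} = \frac{2 \sqrt{51473}}{566203}$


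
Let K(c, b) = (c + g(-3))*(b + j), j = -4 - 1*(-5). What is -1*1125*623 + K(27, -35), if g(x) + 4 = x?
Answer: -701555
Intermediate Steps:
g(x) = -4 + x
j = 1 (j = -4 + 5 = 1)
K(c, b) = (1 + b)*(-7 + c) (K(c, b) = (c + (-4 - 3))*(b + 1) = (c - 7)*(1 + b) = (-7 + c)*(1 + b) = (1 + b)*(-7 + c))
-1*1125*623 + K(27, -35) = -1*1125*623 + (-7 + 27 - 7*(-35) - 35*27) = -1125*623 + (-7 + 27 + 245 - 945) = -700875 - 680 = -701555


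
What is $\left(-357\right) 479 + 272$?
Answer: $-170731$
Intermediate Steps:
$\left(-357\right) 479 + 272 = -171003 + 272 = -170731$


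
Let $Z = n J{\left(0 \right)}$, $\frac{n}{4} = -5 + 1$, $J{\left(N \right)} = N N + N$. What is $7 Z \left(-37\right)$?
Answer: $0$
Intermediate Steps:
$J{\left(N \right)} = N + N^{2}$ ($J{\left(N \right)} = N^{2} + N = N + N^{2}$)
$n = -16$ ($n = 4 \left(-5 + 1\right) = 4 \left(-4\right) = -16$)
$Z = 0$ ($Z = - 16 \cdot 0 \left(1 + 0\right) = - 16 \cdot 0 \cdot 1 = \left(-16\right) 0 = 0$)
$7 Z \left(-37\right) = 7 \cdot 0 \left(-37\right) = 0 \left(-37\right) = 0$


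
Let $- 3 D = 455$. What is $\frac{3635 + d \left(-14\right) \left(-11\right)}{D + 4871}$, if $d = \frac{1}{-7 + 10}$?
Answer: $\frac{11059}{14158} \approx 0.78111$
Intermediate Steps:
$D = - \frac{455}{3}$ ($D = \left(- \frac{1}{3}\right) 455 = - \frac{455}{3} \approx -151.67$)
$d = \frac{1}{3} \approx 0.33333$
$\frac{3635 + d \left(-14\right) \left(-11\right)}{D + 4871} = \frac{3635 + \frac{1}{3} \left(-14\right) \left(-11\right)}{- \frac{455}{3} + 4871} = \frac{3635 - - \frac{154}{3}}{\frac{14158}{3}} = \left(3635 + \frac{154}{3}\right) \frac{3}{14158} = \frac{11059}{3} \cdot \frac{3}{14158} = \frac{11059}{14158}$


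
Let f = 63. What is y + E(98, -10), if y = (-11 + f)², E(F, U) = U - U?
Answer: 2704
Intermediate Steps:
E(F, U) = 0
y = 2704 (y = (-11 + 63)² = 52² = 2704)
y + E(98, -10) = 2704 + 0 = 2704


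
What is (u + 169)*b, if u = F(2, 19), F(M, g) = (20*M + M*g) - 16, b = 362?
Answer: 83622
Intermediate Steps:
F(M, g) = -16 + 20*M + M*g
u = 62 (u = -16 + 20*2 + 2*19 = -16 + 40 + 38 = 62)
(u + 169)*b = (62 + 169)*362 = 231*362 = 83622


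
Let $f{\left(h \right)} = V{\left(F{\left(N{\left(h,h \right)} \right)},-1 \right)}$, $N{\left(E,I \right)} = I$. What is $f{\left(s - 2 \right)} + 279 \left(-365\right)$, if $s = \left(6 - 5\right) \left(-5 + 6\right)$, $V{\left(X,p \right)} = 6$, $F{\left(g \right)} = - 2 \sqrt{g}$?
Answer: $-101829$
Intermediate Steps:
$s = 1$ ($s = 1 \cdot 1 = 1$)
$f{\left(h \right)} = 6$
$f{\left(s - 2 \right)} + 279 \left(-365\right) = 6 + 279 \left(-365\right) = 6 - 101835 = -101829$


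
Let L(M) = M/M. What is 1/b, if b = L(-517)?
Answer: 1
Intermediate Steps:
L(M) = 1
b = 1
1/b = 1/1 = 1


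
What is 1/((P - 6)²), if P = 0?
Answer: 1/36 ≈ 0.027778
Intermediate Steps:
1/((P - 6)²) = 1/((0 - 6)²) = 1/((-6)²) = 1/36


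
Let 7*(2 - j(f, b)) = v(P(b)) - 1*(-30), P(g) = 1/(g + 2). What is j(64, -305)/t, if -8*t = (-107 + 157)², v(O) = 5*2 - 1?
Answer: 2/175 ≈ 0.011429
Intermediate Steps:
P(g) = 1/(2 + g)
v(O) = 9 (v(O) = 10 - 1 = 9)
j(f, b) = -25/7 (j(f, b) = 2 - (9 - 1*(-30))/7 = 2 - (9 + 30)/7 = 2 - ⅐*39 = 2 - 39/7 = -25/7)
t = -625/2 (t = -(-107 + 157)²/8 = -⅛*50² = -⅛*2500 = -625/2 ≈ -312.50)
j(64, -305)/t = -25/(7*(-625/2)) = -25/7*(-2/625) = 2/175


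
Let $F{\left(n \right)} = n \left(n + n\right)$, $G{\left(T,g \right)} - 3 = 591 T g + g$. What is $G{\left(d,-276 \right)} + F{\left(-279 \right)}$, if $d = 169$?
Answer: $-27411195$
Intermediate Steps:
$G{\left(T,g \right)} = 3 + g + 591 T g$ ($G{\left(T,g \right)} = 3 + \left(591 T g + g\right) = 3 + \left(g + 591 T g\right) = 3 + g + 591 T g$)
$F{\left(n \right)} = 2 n^{2}$ ($F{\left(n \right)} = n 2 n = 2 n^{2}$)
$G{\left(d,-276 \right)} + F{\left(-279 \right)} = \left(3 - 276 + 591 \cdot 169 \left(-276\right)\right) + 2 \left(-279\right)^{2} = \left(3 - 276 - 27566604\right) + 2 \cdot 77841 = -27566877 + 155682 = -27411195$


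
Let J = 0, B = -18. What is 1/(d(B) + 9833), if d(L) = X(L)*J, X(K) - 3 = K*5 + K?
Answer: 1/9833 ≈ 0.00010170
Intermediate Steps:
X(K) = 3 + 6*K (X(K) = 3 + (K*5 + K) = 3 + (5*K + K) = 3 + 6*K)
d(L) = 0 (d(L) = (3 + 6*L)*0 = 0)
1/(d(B) + 9833) = 1/(0 + 9833) = 1/9833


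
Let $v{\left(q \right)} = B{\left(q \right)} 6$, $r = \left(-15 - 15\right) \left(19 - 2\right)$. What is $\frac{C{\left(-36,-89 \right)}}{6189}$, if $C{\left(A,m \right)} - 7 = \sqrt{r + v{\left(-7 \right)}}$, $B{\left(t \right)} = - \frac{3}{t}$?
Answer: $\frac{7}{6189} + \frac{4 i \sqrt{1554}}{43323} \approx 0.001131 + 0.0036397 i$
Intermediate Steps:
$r = -510$ ($r = \left(-30\right) 17 = -510$)
$v{\left(q \right)} = - \frac{18}{q}$ ($v{\left(q \right)} = - \frac{3}{q} 6 = - \frac{18}{q}$)
$C{\left(A,m \right)} = 7 + \frac{4 i \sqrt{1554}}{7}$ ($C{\left(A,m \right)} = 7 + \sqrt{-510 - \frac{18}{-7}} = 7 + \sqrt{-510 - - \frac{18}{7}} = 7 + \sqrt{-510 + \frac{18}{7}} = 7 + \sqrt{- \frac{3552}{7}} = 7 + \frac{4 i \sqrt{1554}}{7}$)
$\frac{C{\left(-36,-89 \right)}}{6189} = \frac{7 + \frac{4 i \sqrt{1554}}{7}}{6189} = \left(7 + \frac{4 i \sqrt{1554}}{7}\right) \frac{1}{6189} = \frac{7}{6189} + \frac{4 i \sqrt{1554}}{43323}$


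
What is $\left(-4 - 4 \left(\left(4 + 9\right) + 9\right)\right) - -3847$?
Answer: $3755$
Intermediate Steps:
$\left(-4 - 4 \left(\left(4 + 9\right) + 9\right)\right) - -3847 = \left(-4 - 4 \left(13 + 9\right)\right) + 3847 = \left(-4 - 88\right) + 3847 = -92 + 3847 = 3755$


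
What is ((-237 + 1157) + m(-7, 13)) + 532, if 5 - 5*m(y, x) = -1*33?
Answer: 7298/5 ≈ 1459.6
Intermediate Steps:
m(y, x) = 38/5 (m(y, x) = 1 - (-1)*33/5 = 1 - ⅕*(-33) = 1 + 33/5 = 38/5)
((-237 + 1157) + m(-7, 13)) + 532 = ((-237 + 1157) + 38/5) + 532 = (920 + 38/5) + 532 = 4638/5 + 532 = 7298/5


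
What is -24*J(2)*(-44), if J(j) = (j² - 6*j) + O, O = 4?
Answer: -4224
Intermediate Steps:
J(j) = 4 + j² - 6*j (J(j) = (j² - 6*j) + 4 = 4 + j² - 6*j)
-24*J(2)*(-44) = -24*(4 + 2² - 6*2)*(-44) = -24*(4 + 4 - 12)*(-44) = -24*(-4)*(-44) = 96*(-44) = -4224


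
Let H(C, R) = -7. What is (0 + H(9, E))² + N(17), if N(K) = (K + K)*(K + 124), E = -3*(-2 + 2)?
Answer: 4843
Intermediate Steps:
E = 0 (E = -3*0 = 0)
N(K) = 2*K*(124 + K) (N(K) = (2*K)*(124 + K) = 2*K*(124 + K))
(0 + H(9, E))² + N(17) = (0 - 7)² + 2*17*(124 + 17) = (-7)² + 2*17*141 = 49 + 4794 = 4843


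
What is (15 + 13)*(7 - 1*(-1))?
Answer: 224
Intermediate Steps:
(15 + 13)*(7 - 1*(-1)) = 28*(7 + 1) = 28*8 = 224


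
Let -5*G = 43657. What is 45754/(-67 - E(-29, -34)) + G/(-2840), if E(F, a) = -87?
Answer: 32528997/14200 ≈ 2290.8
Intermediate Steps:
G = -43657/5 (G = -⅕*43657 = -43657/5 ≈ -8731.4)
45754/(-67 - E(-29, -34)) + G/(-2840) = 45754/(-67 - 1*(-87)) - 43657/5/(-2840) = 45754/(-67 + 87) - 43657/5*(-1/2840) = 45754/20 + 43657/14200 = 45754*(1/20) + 43657/14200 = 22877/10 + 43657/14200 = 32528997/14200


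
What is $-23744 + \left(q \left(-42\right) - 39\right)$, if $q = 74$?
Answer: $-26891$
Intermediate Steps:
$-23744 + \left(q \left(-42\right) - 39\right) = -23744 + \left(74 \left(-42\right) - 39\right) = -23744 - 3147 = -26891$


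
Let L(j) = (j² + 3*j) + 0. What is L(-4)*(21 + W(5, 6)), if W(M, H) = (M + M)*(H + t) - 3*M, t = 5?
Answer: 464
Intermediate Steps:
W(M, H) = -3*M + 2*M*(5 + H) (W(M, H) = (M + M)*(H + 5) - 3*M = (2*M)*(5 + H) - 3*M = 2*M*(5 + H) - 3*M = -3*M + 2*M*(5 + H))
L(j) = j² + 3*j
L(-4)*(21 + W(5, 6)) = (-4*(3 - 4))*(21 + 5*(7 + 2*6)) = (-4*(-1))*(21 + 5*(7 + 12)) = 4*(21 + 5*19) = 4*(21 + 95) = 4*116 = 464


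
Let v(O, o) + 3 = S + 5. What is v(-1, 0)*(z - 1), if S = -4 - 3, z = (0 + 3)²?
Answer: -40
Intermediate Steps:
z = 9 (z = 3² = 9)
S = -7
v(O, o) = -5 (v(O, o) = -3 + (-7 + 5) = -3 - 2 = -5)
v(-1, 0)*(z - 1) = -5*(9 - 1) = -5*8 = -40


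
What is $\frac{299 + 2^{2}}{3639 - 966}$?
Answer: $\frac{101}{891} \approx 0.11336$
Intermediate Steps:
$\frac{299 + 2^{2}}{3639 - 966} = \frac{299 + 4}{2673} = 303 \cdot \frac{1}{2673} = \frac{101}{891}$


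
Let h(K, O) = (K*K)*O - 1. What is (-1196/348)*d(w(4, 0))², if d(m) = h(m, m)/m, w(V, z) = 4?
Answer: -395577/464 ≈ -852.54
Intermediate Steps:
h(K, O) = -1 + O*K² (h(K, O) = K²*O - 1 = O*K² - 1 = -1 + O*K²)
d(m) = (-1 + m³)/m (d(m) = (-1 + m*m²)/m = (-1 + m³)/m)
(-1196/348)*d(w(4, 0))² = (-1196/348)*((-1 + 4³)/4)² = (-1196*1/348)*((-1 + 64)/4)² = -299*((¼)*63)²/87 = -299*(63/4)²/87 = -299/87*3969/16 = -395577/464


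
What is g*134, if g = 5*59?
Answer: 39530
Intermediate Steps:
g = 295
g*134 = 295*134 = 39530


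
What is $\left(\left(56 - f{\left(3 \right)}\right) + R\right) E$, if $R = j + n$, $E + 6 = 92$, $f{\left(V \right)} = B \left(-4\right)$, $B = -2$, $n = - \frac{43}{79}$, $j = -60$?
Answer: $- \frac{85226}{79} \approx -1078.8$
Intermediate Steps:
$n = - \frac{43}{79}$ ($n = \left(-43\right) \frac{1}{79} = - \frac{43}{79} \approx -0.5443$)
$f{\left(V \right)} = 8$ ($f{\left(V \right)} = \left(-2\right) \left(-4\right) = 8$)
$E = 86$ ($E = -6 + 92 = 86$)
$R = - \frac{4783}{79}$ ($R = -60 - \frac{43}{79} = - \frac{4783}{79} \approx -60.544$)
$\left(\left(56 - f{\left(3 \right)}\right) + R\right) E = \left(\left(56 - 8\right) - \frac{4783}{79}\right) 86 = \left(48 - \frac{4783}{79}\right) 86 = \left(- \frac{991}{79}\right) 86 = - \frac{85226}{79}$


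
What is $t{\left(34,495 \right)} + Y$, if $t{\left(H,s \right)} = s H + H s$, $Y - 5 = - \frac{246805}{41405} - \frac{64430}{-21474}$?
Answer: $\frac{230230476451}{6839469} \approx 33662.0$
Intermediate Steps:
$Y = \frac{13949911}{6839469}$ ($Y = 5 - \left(- \frac{32215}{10737} + \frac{3797}{637}\right) = 5 - \frac{20247434}{6839469} = \frac{13949911}{6839469} \approx 2.0396$)
$t{\left(H,s \right)} = 2 H s$ ($t{\left(H,s \right)} = H s + H s = 2 H s$)
$t{\left(34,495 \right)} + Y = 2 \cdot 34 \cdot 495 + \frac{13949911}{6839469} = 33660 + \frac{13949911}{6839469} = \frac{230230476451}{6839469}$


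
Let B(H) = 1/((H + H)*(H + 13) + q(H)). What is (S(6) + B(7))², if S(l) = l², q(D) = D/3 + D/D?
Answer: 936543609/722500 ≈ 1296.3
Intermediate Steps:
q(D) = 1 + D/3 (q(D) = D*(⅓) + 1 = D/3 + 1 = 1 + D/3)
B(H) = 1/(1 + H/3 + 2*H*(13 + H)) (B(H) = 1/((H + H)*(H + 13) + (1 + H/3)) = 1/((2*H)*(13 + H) + (1 + H/3)) = 1/(2*H*(13 + H) + (1 + H/3)) = 1/(1 + H/3 + 2*H*(13 + H)))
(S(6) + B(7))² = (6² + 3/(3 + 6*7² + 79*7))² = (36 + 3/(3 + 6*49 + 553))² = (36 + 3/(3 + 294 + 553))² = (36 + 3/850)² = (30603/850)² = 936543609/722500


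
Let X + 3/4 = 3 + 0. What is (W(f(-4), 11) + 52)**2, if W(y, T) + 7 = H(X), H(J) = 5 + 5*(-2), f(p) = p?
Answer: 1600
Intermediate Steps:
X = 9/4 (X = -3/4 + (3 + 0) = -3/4 + 3 = 9/4 ≈ 2.2500)
H(J) = -5 (H(J) = 5 - 10 = -5)
W(y, T) = -12 (W(y, T) = -7 - 5 = -12)
(W(f(-4), 11) + 52)**2 = (-12 + 52)**2 = 40**2 = 1600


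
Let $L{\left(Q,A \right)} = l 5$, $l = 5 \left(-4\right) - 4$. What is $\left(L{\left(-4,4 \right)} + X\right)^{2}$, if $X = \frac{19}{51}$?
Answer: $\frac{37222201}{2601} \approx 14311.0$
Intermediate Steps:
$l = -24$ ($l = -20 - 4 = -24$)
$X = \frac{19}{51}$ ($X = 19 \cdot \frac{1}{51} = \frac{19}{51} \approx 0.37255$)
$L{\left(Q,A \right)} = -120$ ($L{\left(Q,A \right)} = \left(-24\right) 5 = -120$)
$\left(L{\left(-4,4 \right)} + X\right)^{2} = \left(-120 + \frac{19}{51}\right)^{2} = \left(- \frac{6101}{51}\right)^{2} = \frac{37222201}{2601}$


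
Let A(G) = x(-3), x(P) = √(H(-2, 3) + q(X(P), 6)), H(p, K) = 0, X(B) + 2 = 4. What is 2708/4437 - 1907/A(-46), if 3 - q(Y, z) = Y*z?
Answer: 2708/4437 + 1907*I/3 ≈ 0.61032 + 635.67*I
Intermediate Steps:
X(B) = 2 (X(B) = -2 + 4 = 2)
q(Y, z) = 3 - Y*z
x(P) = 3*I (x(P) = √(0 + (3 - 1*2*6)) = √(0 + (3 - 12)) = √(0 - 9) = √(-9) = 3*I)
A(G) = 3*I
2708/4437 - 1907/A(-46) = 2708/4437 - 1907*(-I/3) = 2708*(1/4437) - (-1907)*I/3 = 2708/4437 + 1907*I/3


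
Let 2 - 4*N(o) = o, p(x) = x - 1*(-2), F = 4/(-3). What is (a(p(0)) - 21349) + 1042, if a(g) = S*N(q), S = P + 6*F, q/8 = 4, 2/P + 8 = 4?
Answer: -80973/4 ≈ -20243.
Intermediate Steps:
P = -½ (P = 2/(-8 + 4) = 2/(-4) = 2*(-¼) = -½ ≈ -0.50000)
F = -4/3 (F = 4*(-⅓) = -4/3 ≈ -1.3333)
q = 32 (q = 8*4 = 32)
p(x) = 2 + x (p(x) = x + 2 = 2 + x)
N(o) = ½ - o/4
S = -17/2 (S = -½ + 6*(-4/3) = -½ - 8 = -17/2 ≈ -8.5000)
a(g) = 255/4 (a(g) = -17*(½ - ¼*32)/2 = -17*(½ - 8)/2 = -17/2*(-15/2) = 255/4)
(a(p(0)) - 21349) + 1042 = (255/4 - 21349) + 1042 = -85141/4 + 1042 = -80973/4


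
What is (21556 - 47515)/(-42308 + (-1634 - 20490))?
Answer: 25959/64432 ≈ 0.40289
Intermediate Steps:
(21556 - 47515)/(-42308 + (-1634 - 20490)) = -25959/(-42308 - 22124) = -25959/(-64432) = -25959*(-1/64432) = 25959/64432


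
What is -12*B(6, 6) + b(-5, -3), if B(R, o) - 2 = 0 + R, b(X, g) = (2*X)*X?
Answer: -46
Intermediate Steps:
b(X, g) = 2*X²
B(R, o) = 2 + R (B(R, o) = 2 + (0 + R) = 2 + R)
-12*B(6, 6) + b(-5, -3) = -12*(2 + 6) + 2*(-5)² = -12*8 + 2*25 = -96 + 50 = -46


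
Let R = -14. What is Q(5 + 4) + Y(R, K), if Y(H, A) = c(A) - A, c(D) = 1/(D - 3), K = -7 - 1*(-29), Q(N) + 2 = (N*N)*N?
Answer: 13396/19 ≈ 705.05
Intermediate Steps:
Q(N) = -2 + N**3 (Q(N) = -2 + (N*N)*N = -2 + N**2*N = -2 + N**3)
K = 22 (K = -7 + 29 = 22)
c(D) = 1/(-3 + D)
Y(H, A) = 1/(-3 + A) - A
Q(5 + 4) + Y(R, K) = (-2 + (5 + 4)**3) + (1 - 1*22*(-3 + 22))/(-3 + 22) = (-2 + 9**3) + (1 - 1*22*19)/19 = (-2 + 729) + (1 - 418)/19 = 727 + (1/19)*(-417) = 727 - 417/19 = 13396/19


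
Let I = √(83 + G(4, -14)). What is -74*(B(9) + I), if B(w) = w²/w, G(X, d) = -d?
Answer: -666 - 74*√97 ≈ -1394.8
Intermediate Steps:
I = √97 (I = √(83 - 1*(-14)) = √(83 + 14) = √97 ≈ 9.8489)
B(w) = w
-74*(B(9) + I) = -74*(9 + √97) = -666 - 74*√97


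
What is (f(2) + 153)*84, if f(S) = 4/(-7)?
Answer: 12804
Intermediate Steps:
f(S) = -4/7 (f(S) = 4*(-⅐) = -4/7)
(f(2) + 153)*84 = (-4/7 + 153)*84 = (1067/7)*84 = 12804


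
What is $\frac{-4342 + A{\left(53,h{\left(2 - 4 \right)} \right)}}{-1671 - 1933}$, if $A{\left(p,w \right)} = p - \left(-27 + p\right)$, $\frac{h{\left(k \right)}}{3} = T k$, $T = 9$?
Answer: $\frac{4315}{3604} \approx 1.1973$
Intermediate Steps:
$h{\left(k \right)} = 27 k$ ($h{\left(k \right)} = 3 \cdot 9 k = 27 k$)
$A{\left(p,w \right)} = 27$
$\frac{-4342 + A{\left(53,h{\left(2 - 4 \right)} \right)}}{-1671 - 1933} = \frac{-4342 + 27}{-1671 - 1933} = - \frac{4315}{-3604} = \left(-4315\right) \left(- \frac{1}{3604}\right) = \frac{4315}{3604}$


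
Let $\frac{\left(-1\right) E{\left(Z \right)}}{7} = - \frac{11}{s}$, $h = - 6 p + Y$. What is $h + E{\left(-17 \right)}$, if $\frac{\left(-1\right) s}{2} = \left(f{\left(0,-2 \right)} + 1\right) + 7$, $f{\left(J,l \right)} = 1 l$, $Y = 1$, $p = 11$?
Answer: $- \frac{857}{12} \approx -71.417$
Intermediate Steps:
$f{\left(J,l \right)} = l$
$s = -12$ ($s = - 2 \left(\left(-2 + 1\right) + 7\right) = - 2 \left(-1 + 7\right) = \left(-2\right) 6 = -12$)
$h = -65$ ($h = \left(-6\right) 11 + 1 = -66 + 1 = -65$)
$E{\left(Z \right)} = - \frac{77}{12}$ ($E{\left(Z \right)} = - 7 \left(- \frac{11}{-12}\right) = - 7 \left(\left(-11\right) \left(- \frac{1}{12}\right)\right) = \left(-7\right) \frac{11}{12} = - \frac{77}{12}$)
$h + E{\left(-17 \right)} = -65 - \frac{77}{12} = - \frac{857}{12}$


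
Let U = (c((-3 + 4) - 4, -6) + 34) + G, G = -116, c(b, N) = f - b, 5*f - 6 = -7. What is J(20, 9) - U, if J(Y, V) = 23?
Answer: 511/5 ≈ 102.20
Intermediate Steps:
f = -⅕ (f = 6/5 + (⅕)*(-7) = 6/5 - 7/5 = -⅕ ≈ -0.20000)
c(b, N) = -⅕ - b
U = -396/5 (U = ((-⅕ - ((-3 + 4) - 4)) + 34) - 116 = ((-⅕ - (1 - 4)) + 34) - 116 = ((-⅕ - 1*(-3)) + 34) - 116 = ((-⅕ + 3) + 34) - 116 = (14/5 + 34) - 116 = 184/5 - 116 = -396/5 ≈ -79.200)
J(20, 9) - U = 23 - 1*(-396/5) = 23 + 396/5 = 511/5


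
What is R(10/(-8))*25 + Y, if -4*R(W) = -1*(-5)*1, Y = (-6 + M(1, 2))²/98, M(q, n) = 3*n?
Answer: -125/4 ≈ -31.250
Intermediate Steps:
Y = 0 (Y = (-6 + 3*2)²/98 = (-6 + 6)²*(1/98) = 0²*(1/98) = 0*(1/98) = 0)
R(W) = -5/4 (R(W) = -(-1*(-5))/4 = -5/4)
R(10/(-8))*25 + Y = -5/4*25 + 0 = -125/4 + 0 = -125/4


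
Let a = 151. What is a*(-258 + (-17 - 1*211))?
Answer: -73386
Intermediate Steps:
a*(-258 + (-17 - 1*211)) = 151*(-258 + (-17 - 1*211)) = 151*(-258 + (-17 - 211)) = 151*(-258 - 228) = 151*(-486) = -73386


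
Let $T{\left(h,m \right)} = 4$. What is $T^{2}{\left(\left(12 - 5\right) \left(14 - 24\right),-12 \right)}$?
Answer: $16$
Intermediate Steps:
$T^{2}{\left(\left(12 - 5\right) \left(14 - 24\right),-12 \right)} = 4^{2} = 16$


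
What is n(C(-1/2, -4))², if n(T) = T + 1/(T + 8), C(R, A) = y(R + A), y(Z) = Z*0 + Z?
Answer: 3481/196 ≈ 17.760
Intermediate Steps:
y(Z) = Z (y(Z) = 0 + Z = Z)
C(R, A) = A + R (C(R, A) = R + A = A + R)
n(T) = T + 1/(8 + T)
n(C(-1/2, -4))² = ((1 + (-4 - 1/2)² + 8*(-4 - 1/2))/(8 + (-4 - 1/2)))² = ((1 + (-4 - 1*½)² + 8*(-4 - 1*½))/(8 + (-4 - 1*½)))² = ((1 + (-4 - ½)² + 8*(-4 - ½))/(8 + (-4 - ½)))² = ((1 + (-9/2)² + 8*(-9/2))/(8 - 9/2))² = ((1 + 81/4 - 36)/(7/2))² = ((2/7)*(-59/4))² = (-59/14)² = 3481/196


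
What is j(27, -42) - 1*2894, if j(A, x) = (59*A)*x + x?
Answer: -69842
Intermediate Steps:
j(A, x) = x + 59*A*x (j(A, x) = 59*A*x + x = x + 59*A*x)
j(27, -42) - 1*2894 = -42*(1 + 59*27) - 1*2894 = -42*(1 + 1593) - 2894 = -42*1594 - 2894 = -66948 - 2894 = -69842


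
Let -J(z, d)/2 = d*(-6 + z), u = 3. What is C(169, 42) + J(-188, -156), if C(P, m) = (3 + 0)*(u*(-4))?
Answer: -60564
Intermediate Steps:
J(z, d) = -2*d*(-6 + z)
C(P, m) = -36 (C(P, m) = (3 + 0)*(3*(-4)) = 3*(-12) = -36)
C(169, 42) + J(-188, -156) = -36 + 2*(-156)*(6 - 1*(-188)) = -36 + 2*(-156)*(6 + 188) = -36 + 2*(-156)*194 = -36 - 60528 = -60564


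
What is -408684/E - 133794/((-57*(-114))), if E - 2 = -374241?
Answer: -2634183563/135100279 ≈ -19.498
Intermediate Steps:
E = -374239 (E = 2 - 374241 = -374239)
-408684/E - 133794/((-57*(-114))) = -408684/(-374239) - 133794/((-57*(-114))) = -408684*(-1/374239) - 133794/6498 = 408684/374239 - 133794*1/6498 = 408684/374239 - 7433/361 = -2634183563/135100279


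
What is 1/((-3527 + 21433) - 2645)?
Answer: 1/15261 ≈ 6.5526e-5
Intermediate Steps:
1/((-3527 + 21433) - 2645) = 1/(17906 - 2645) = 1/15261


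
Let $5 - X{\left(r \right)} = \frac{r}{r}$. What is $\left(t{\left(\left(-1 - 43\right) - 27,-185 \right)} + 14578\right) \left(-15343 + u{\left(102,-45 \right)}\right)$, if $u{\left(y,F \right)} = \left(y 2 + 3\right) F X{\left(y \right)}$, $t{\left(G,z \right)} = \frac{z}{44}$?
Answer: $- \frac{33731515941}{44} \approx -7.6663 \cdot 10^{8}$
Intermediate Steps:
$X{\left(r \right)} = 4$ ($X{\left(r \right)} = 5 - \frac{r}{r} = 5 - 1 = 4$)
$t{\left(G,z \right)} = \frac{z}{44}$ ($t{\left(G,z \right)} = z \frac{1}{44} = \frac{z}{44}$)
$u{\left(y,F \right)} = 4 F \left(3 + 2 y\right)$ ($u{\left(y,F \right)} = \left(y 2 + 3\right) F 4 = \left(2 y + 3\right) F 4 = \left(3 + 2 y\right) F 4 = F \left(3 + 2 y\right) 4 = 4 F \left(3 + 2 y\right)$)
$\left(t{\left(\left(-1 - 43\right) - 27,-185 \right)} + 14578\right) \left(-15343 + u{\left(102,-45 \right)}\right) = \left(\frac{1}{44} \left(-185\right) + 14578\right) \left(-15343 + 4 \left(-45\right) \left(3 + 2 \cdot 102\right)\right) = \left(- \frac{185}{44} + 14578\right) \left(-15343 + 4 \left(-45\right) \left(3 + 204\right)\right) = \frac{641247 \left(-15343 + 4 \left(-45\right) 207\right)}{44} = \frac{641247 \left(-15343 - 37260\right)}{44} = \frac{641247}{44} \left(-52603\right) = - \frac{33731515941}{44}$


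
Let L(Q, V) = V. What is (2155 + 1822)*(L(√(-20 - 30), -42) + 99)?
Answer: 226689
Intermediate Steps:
(2155 + 1822)*(L(√(-20 - 30), -42) + 99) = (2155 + 1822)*(-42 + 99) = 3977*57 = 226689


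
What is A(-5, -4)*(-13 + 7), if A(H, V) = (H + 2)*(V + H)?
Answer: -162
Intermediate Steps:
A(H, V) = (2 + H)*(H + V)
A(-5, -4)*(-13 + 7) = ((-5)² + 2*(-5) + 2*(-4) - 5*(-4))*(-13 + 7) = (25 - 10 - 8 + 20)*(-6) = 27*(-6) = -162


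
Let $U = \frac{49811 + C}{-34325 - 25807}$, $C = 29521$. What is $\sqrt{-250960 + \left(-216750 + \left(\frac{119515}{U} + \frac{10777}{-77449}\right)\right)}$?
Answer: $\frac{i \sqrt{1209617920573371878698}}{46546849} \approx 747.19 i$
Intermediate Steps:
$U = - \frac{6611}{5011}$ ($U = \frac{49811 + 29521}{-34325 - 25807} = \frac{79332}{-60132} = 79332 \left(- \frac{1}{60132}\right) = - \frac{6611}{5011} \approx -1.3193$)
$\sqrt{-250960 + \left(-216750 + \left(\frac{119515}{U} + \frac{10777}{-77449}\right)\right)} = \sqrt{-250960 + \left(-216750 + \left(\frac{119515}{- \frac{6611}{5011}} + \frac{10777}{-77449}\right)\right)} = \sqrt{-250960 + \left(-216750 + \left(119515 \left(- \frac{5011}{6611}\right) + 10777 \left(- \frac{1}{77449}\right)\right)\right)} = \sqrt{-250960 - \frac{14305709239962}{46546849}} = \sqrt{- \frac{25987106465002}{46546849}} = \frac{i \sqrt{1209617920573371878698}}{46546849}$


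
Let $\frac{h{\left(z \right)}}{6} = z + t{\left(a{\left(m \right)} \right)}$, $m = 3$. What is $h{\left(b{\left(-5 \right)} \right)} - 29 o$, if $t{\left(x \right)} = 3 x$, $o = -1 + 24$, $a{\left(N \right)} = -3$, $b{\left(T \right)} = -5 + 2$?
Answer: $-739$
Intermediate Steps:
$b{\left(T \right)} = -3$
$o = 23$
$h{\left(z \right)} = -54 + 6 z$ ($h{\left(z \right)} = 6 \left(z + 3 \left(-3\right)\right) = 6 \left(z - 9\right) = 6 \left(-9 + z\right) = -54 + 6 z$)
$h{\left(b{\left(-5 \right)} \right)} - 29 o = \left(-54 + 6 \left(-3\right)\right) - 667 = \left(-54 - 18\right) - 667 = -72 - 667 = -739$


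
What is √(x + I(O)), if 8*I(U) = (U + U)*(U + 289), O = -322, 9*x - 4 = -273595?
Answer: 9*I*√1370/2 ≈ 166.56*I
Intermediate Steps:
x = -30399 (x = 4/9 + (⅑)*(-273595) = 4/9 - 273595/9 = -30399)
I(U) = U*(289 + U)/4 (I(U) = ((U + U)*(U + 289))/8 = ((2*U)*(289 + U))/8 = (2*U*(289 + U))/8 = U*(289 + U)/4)
√(x + I(O)) = √(-30399 + (¼)*(-322)*(289 - 322)) = √(-30399 + (¼)*(-322)*(-33)) = √(-30399 + 5313/2) = √(-55485/2) = 9*I*√1370/2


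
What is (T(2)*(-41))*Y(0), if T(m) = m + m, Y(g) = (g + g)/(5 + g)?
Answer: 0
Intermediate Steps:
Y(g) = 2*g/(5 + g) (Y(g) = (2*g)/(5 + g) = 2*g/(5 + g))
T(m) = 2*m
(T(2)*(-41))*Y(0) = ((2*2)*(-41))*(2*0/(5 + 0)) = (4*(-41))*(2*0/5) = -328*0/5 = -164*0 = 0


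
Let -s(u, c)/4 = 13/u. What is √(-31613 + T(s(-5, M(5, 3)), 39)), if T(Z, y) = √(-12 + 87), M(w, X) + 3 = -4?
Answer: √(-31613 + 5*√3) ≈ 177.78*I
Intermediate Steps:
M(w, X) = -7 (M(w, X) = -3 - 4 = -7)
s(u, c) = -52/u
T(Z, y) = 5*√3 (T(Z, y) = √75 = 5*√3)
√(-31613 + T(s(-5, M(5, 3)), 39)) = √(-31613 + 5*√3)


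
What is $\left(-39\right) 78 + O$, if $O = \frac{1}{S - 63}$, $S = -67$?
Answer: $- \frac{395461}{130} \approx -3042.0$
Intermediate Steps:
$O = - \frac{1}{130}$ ($O = \frac{1}{-67 - 63} = \frac{1}{-130} = - \frac{1}{130} \approx -0.0076923$)
$\left(-39\right) 78 + O = \left(-39\right) 78 - \frac{1}{130} = -3042 - \frac{1}{130} = - \frac{395461}{130}$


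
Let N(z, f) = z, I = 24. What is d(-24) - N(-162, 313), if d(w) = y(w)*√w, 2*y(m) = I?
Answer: 162 + 24*I*√6 ≈ 162.0 + 58.788*I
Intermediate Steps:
y(m) = 12 (y(m) = (½)*24 = 12)
d(w) = 12*√w
d(-24) - N(-162, 313) = 12*√(-24) - 1*(-162) = 12*(2*I*√6) + 162 = 24*I*√6 + 162 = 162 + 24*I*√6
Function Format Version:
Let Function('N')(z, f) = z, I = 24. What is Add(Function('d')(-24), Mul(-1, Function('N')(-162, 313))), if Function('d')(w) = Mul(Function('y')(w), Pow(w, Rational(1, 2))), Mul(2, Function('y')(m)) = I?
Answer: Add(162, Mul(24, I, Pow(6, Rational(1, 2)))) ≈ Add(162.00, Mul(58.788, I))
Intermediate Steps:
Function('y')(m) = 12 (Function('y')(m) = Mul(Rational(1, 2), 24) = 12)
Function('d')(w) = Mul(12, Pow(w, Rational(1, 2)))
Add(Function('d')(-24), Mul(-1, Function('N')(-162, 313))) = Add(Mul(12, Pow(-24, Rational(1, 2))), Mul(-1, -162)) = Add(Mul(12, Mul(2, I, Pow(6, Rational(1, 2)))), 162) = Add(Mul(24, I, Pow(6, Rational(1, 2))), 162) = Add(162, Mul(24, I, Pow(6, Rational(1, 2))))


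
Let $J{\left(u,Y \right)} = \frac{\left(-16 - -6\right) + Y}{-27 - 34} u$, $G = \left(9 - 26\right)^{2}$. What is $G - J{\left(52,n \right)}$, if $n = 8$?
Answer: $\frac{17525}{61} \approx 287.29$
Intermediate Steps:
$G = 289$ ($G = \left(-17\right)^{2} = 289$)
$J{\left(u,Y \right)} = u \left(\frac{10}{61} - \frac{Y}{61}\right)$ ($J{\left(u,Y \right)} = \frac{\left(-16 + 6\right) + Y}{-61} u = \left(-10 + Y\right) \left(- \frac{1}{61}\right) u = \left(\frac{10}{61} - \frac{Y}{61}\right) u = u \left(\frac{10}{61} - \frac{Y}{61}\right)$)
$G - J{\left(52,n \right)} = 289 - \frac{1}{61} \cdot 52 \left(10 - 8\right) = 289 - \frac{1}{61} \cdot 52 \cdot 2 = 289 - \frac{104}{61} = \frac{17525}{61}$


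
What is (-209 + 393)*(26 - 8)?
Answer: 3312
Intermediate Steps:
(-209 + 393)*(26 - 8) = 184*18 = 3312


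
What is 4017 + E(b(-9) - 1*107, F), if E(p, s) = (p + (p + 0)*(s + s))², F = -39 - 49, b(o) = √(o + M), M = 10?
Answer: 344106517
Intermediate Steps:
b(o) = √(10 + o) (b(o) = √(o + 10) = √(10 + o))
F = -88
E(p, s) = (p + 2*p*s)² (E(p, s) = (p + p*(2*s))² = (p + 2*p*s)²)
4017 + E(b(-9) - 1*107, F) = 4017 + (√(10 - 9) - 1*107)²*(1 + 2*(-88))² = 4017 + (√1 - 107)²*(1 - 176)² = 4017 + (1 - 107)²*(-175)² = 4017 + (-106)²*30625 = 4017 + 11236*30625 = 4017 + 344102500 = 344106517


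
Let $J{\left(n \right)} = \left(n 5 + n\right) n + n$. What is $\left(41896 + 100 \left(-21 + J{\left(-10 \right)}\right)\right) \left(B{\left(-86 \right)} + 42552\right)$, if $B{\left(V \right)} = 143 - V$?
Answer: $4226591676$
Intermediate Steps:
$J{\left(n \right)} = n + 6 n^{2}$ ($J{\left(n \right)} = \left(5 n + n\right) n + n = 6 n n + n = 6 n^{2} + n = n + 6 n^{2}$)
$\left(41896 + 100 \left(-21 + J{\left(-10 \right)}\right)\right) \left(B{\left(-86 \right)} + 42552\right) = \left(41896 + 100 \left(-21 - 10 \left(1 + 6 \left(-10\right)\right)\right)\right) \left(\left(143 - -86\right) + 42552\right) = \left(41896 + 100 \left(-21 - 10 \left(1 - 60\right)\right)\right) \left(\left(143 + 86\right) + 42552\right) = \left(41896 + 100 \left(-21 - -590\right)\right) \left(229 + 42552\right) = \left(41896 + 100 \left(-21 + 590\right)\right) 42781 = \left(41896 + 100 \cdot 569\right) 42781 = \left(41896 + 56900\right) 42781 = 98796 \cdot 42781 = 4226591676$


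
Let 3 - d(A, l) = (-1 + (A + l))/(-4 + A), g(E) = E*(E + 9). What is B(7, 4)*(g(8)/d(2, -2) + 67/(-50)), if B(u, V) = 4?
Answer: 5306/25 ≈ 212.24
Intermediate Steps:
g(E) = E*(9 + E)
d(A, l) = 3 - (-1 + A + l)/(-4 + A) (d(A, l) = 3 - (-1 + (A + l))/(-4 + A) = 3 - (-1 + A + l)/(-4 + A))
B(7, 4)*(g(8)/d(2, -2) + 67/(-50)) = 4*((8*(9 + 8))/(((-11 - 1*(-2) + 2*2)/(-4 + 2))) + 67/(-50)) = 4*((8*17)/(((-11 + 2 + 4)/(-2))) + 67*(-1/50)) = 4*(136/((-½*(-5))) - 67/50) = 4*(136/(5/2) - 67/50) = 4*(136*(⅖) - 67/50) = 4*(272/5 - 67/50) = 4*(2653/50) = 5306/25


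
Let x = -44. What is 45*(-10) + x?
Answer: -494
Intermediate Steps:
45*(-10) + x = 45*(-10) - 44 = -450 - 44 = -494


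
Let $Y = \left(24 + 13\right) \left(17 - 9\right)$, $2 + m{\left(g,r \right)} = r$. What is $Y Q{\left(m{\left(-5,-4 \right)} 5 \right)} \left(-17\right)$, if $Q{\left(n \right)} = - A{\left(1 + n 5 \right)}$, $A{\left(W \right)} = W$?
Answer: $-749768$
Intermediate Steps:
$m{\left(g,r \right)} = -2 + r$
$Q{\left(n \right)} = -1 - 5 n$ ($Q{\left(n \right)} = - (1 + n 5) = - (1 + 5 n) = -1 - 5 n$)
$Y = 296$ ($Y = 37 \cdot 8 = 296$)
$Y Q{\left(m{\left(-5,-4 \right)} 5 \right)} \left(-17\right) = 296 \left(-1 - 5 \left(-2 - 4\right) 5\right) \left(-17\right) = 296 \left(-1 - 5 \left(\left(-6\right) 5\right)\right) \left(-17\right) = 296 \left(-1 - -150\right) \left(-17\right) = 296 \left(-1 + 150\right) \left(-17\right) = 296 \cdot 149 \left(-17\right) = 44104 \left(-17\right) = -749768$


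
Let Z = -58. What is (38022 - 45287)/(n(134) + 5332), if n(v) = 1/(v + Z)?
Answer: -552140/405233 ≈ -1.3625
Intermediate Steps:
n(v) = 1/(-58 + v) (n(v) = 1/(v - 58) = 1/(-58 + v))
(38022 - 45287)/(n(134) + 5332) = (38022 - 45287)/(1/(-58 + 134) + 5332) = -7265/(1/76 + 5332) = -7265/405233/76 = -7265*76/405233 = -552140/405233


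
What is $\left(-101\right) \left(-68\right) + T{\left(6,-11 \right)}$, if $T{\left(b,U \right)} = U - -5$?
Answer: $6862$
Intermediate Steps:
$T{\left(b,U \right)} = 5 + U$ ($T{\left(b,U \right)} = U + 5 = 5 + U$)
$\left(-101\right) \left(-68\right) + T{\left(6,-11 \right)} = \left(-101\right) \left(-68\right) + \left(5 - 11\right) = 6868 - 6 = 6862$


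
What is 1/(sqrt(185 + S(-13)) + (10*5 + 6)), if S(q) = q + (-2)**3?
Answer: 14/743 - sqrt(41)/1486 ≈ 0.014534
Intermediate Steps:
S(q) = -8 + q (S(q) = q - 8 = -8 + q)
1/(sqrt(185 + S(-13)) + (10*5 + 6)) = 1/(sqrt(185 + (-8 - 13)) + (10*5 + 6)) = 1/(sqrt(185 - 21) + (50 + 6)) = 1/(sqrt(164) + 56) = 1/(2*sqrt(41) + 56) = 1/(56 + 2*sqrt(41))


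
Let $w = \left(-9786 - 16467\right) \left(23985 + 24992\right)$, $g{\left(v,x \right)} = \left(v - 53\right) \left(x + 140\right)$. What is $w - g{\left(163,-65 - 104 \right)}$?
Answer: $-1285789991$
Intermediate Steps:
$g{\left(v,x \right)} = \left(-53 + v\right) \left(140 + x\right)$
$w = -1285793181$ ($w = \left(-26253\right) 48977 = -1285793181$)
$w - g{\left(163,-65 - 104 \right)} = -1285793181 - \left(-7420 - 53 \left(-65 - 104\right) + 140 \cdot 163 + 163 \left(-65 - 104\right)\right) = -1285793181 - \left(-7420 - -8957 + 22820 + 163 \left(-169\right)\right) = -1285793181 - \left(-7420 + 8957 + 22820 - 27547\right) = -1285793181 - -3190 = -1285793181 + 3190 = -1285789991$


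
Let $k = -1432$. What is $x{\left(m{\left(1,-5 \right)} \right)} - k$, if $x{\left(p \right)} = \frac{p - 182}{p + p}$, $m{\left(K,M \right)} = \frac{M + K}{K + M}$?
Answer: $\frac{2683}{2} \approx 1341.5$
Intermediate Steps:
$m{\left(K,M \right)} = 1$ ($m{\left(K,M \right)} = \frac{K + M}{K + M} = 1$)
$x{\left(p \right)} = \frac{-182 + p}{2 p}$
$x{\left(m{\left(1,-5 \right)} \right)} - k = \frac{-182 + 1}{2 \cdot 1} - -1432 = \frac{1}{2} \cdot 1 \left(-181\right) + 1432 = - \frac{181}{2} + 1432 = \frac{2683}{2}$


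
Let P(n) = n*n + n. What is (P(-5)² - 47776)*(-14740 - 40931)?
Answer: 2637469296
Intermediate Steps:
P(n) = n + n² (P(n) = n² + n = n + n²)
(P(-5)² - 47776)*(-14740 - 40931) = ((-5*(1 - 5))² - 47776)*(-14740 - 40931) = ((-5*(-4))² - 47776)*(-55671) = (20² - 47776)*(-55671) = (400 - 47776)*(-55671) = -47376*(-55671) = 2637469296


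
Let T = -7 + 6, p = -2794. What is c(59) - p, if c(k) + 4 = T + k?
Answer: 2848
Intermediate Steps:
T = -1
c(k) = -5 + k (c(k) = -4 + (-1 + k) = -5 + k)
c(59) - p = (-5 + 59) - 1*(-2794) = 54 + 2794 = 2848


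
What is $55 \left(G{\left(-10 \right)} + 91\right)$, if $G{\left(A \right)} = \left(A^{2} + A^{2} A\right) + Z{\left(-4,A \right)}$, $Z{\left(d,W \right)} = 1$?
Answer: $-44440$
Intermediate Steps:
$G{\left(A \right)} = 1 + A^{2} + A^{3}$ ($G{\left(A \right)} = \left(A^{2} + A^{2} A\right) + 1 = \left(A^{2} + A^{3}\right) + 1 = 1 + A^{2} + A^{3}$)
$55 \left(G{\left(-10 \right)} + 91\right) = 55 \left(\left(1 + \left(-10\right)^{2} + \left(-10\right)^{3}\right) + 91\right) = 55 \left(\left(1 + 100 - 1000\right) + 91\right) = 55 \left(-899 + 91\right) = 55 \left(-808\right) = -44440$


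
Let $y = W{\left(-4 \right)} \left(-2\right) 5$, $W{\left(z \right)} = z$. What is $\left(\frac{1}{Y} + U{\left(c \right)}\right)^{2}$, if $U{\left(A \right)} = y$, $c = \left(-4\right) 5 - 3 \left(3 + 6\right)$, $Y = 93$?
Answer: $\frac{13845841}{8649} \approx 1600.9$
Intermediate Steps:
$y = 40$ ($y = \left(-4\right) \left(-2\right) 5 = 8 \cdot 5 = 40$)
$c = -47$ ($c = -20 - 27 = -47$)
$U{\left(A \right)} = 40$
$\left(\frac{1}{Y} + U{\left(c \right)}\right)^{2} = \left(\frac{1}{93} + 40\right)^{2} = \left(\frac{3721}{93}\right)^{2} = \frac{13845841}{8649}$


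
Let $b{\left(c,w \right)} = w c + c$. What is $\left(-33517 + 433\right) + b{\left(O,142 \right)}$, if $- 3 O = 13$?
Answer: $- \frac{101111}{3} \approx -33704.0$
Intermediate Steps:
$O = - \frac{13}{3}$ ($O = \left(- \frac{1}{3}\right) 13 = - \frac{13}{3} \approx -4.3333$)
$b{\left(c,w \right)} = c + c w$ ($b{\left(c,w \right)} = c w + c = c + c w$)
$\left(-33517 + 433\right) + b{\left(O,142 \right)} = \left(-33517 + 433\right) - \frac{13 \left(1 + 142\right)}{3} = -33084 - \frac{1859}{3} = - \frac{101111}{3}$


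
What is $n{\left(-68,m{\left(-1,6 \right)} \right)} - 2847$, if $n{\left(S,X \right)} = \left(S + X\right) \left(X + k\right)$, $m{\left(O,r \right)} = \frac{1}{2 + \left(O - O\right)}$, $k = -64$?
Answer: $\frac{5757}{4} \approx 1439.3$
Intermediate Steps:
$m{\left(O,r \right)} = \frac{1}{2}$ ($m{\left(O,r \right)} = \frac{1}{2 + 0} = \frac{1}{2}$)
$n{\left(S,X \right)} = \left(-64 + X\right) \left(S + X\right)$ ($n{\left(S,X \right)} = \left(S + X\right) \left(X - 64\right) = \left(S + X\right) \left(-64 + X\right) = \left(-64 + X\right) \left(S + X\right)$)
$n{\left(-68,m{\left(-1,6 \right)} \right)} - 2847 = \left(\left(\frac{1}{2}\right)^{2} - -4352 - 32 - 34\right) - 2847 = \left(\frac{1}{4} + 4352 - 32 - 34\right) - 2847 = \frac{17145}{4} - 2847 = \frac{5757}{4}$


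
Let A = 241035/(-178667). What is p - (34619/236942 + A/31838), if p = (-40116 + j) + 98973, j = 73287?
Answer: 44526560713727936851/336955215001283 ≈ 1.3214e+5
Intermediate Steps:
p = 132144 (p = (-40116 + 73287) + 98973 = 33171 + 98973 = 132144)
A = -241035/178667 (A = 241035*(-1/178667) = -241035/178667 ≈ -1.3491)
p - (34619/236942 + A/31838) = 132144 - (34619/236942 - 241035/178667/31838) = 132144 - (34619*(1/236942) - 241035/178667*1/31838) = 132144 - (34619/236942 - 241035/5688399946) = 132144 - 1*49217401603901/336955215001283 = 132144 - 49217401603901/336955215001283 = 44526560713727936851/336955215001283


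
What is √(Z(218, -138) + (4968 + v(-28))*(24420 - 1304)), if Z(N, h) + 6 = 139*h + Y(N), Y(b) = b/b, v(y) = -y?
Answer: √115468349 ≈ 10746.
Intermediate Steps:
Y(b) = 1
Z(N, h) = -5 + 139*h (Z(N, h) = -6 + (139*h + 1) = -6 + (1 + 139*h) = -5 + 139*h)
√(Z(218, -138) + (4968 + v(-28))*(24420 - 1304)) = √((-5 + 139*(-138)) + (4968 - 1*(-28))*(24420 - 1304)) = √((-5 - 19182) + (4968 + 28)*23116) = √(-19187 + 4996*23116) = √(-19187 + 115487536) = √115468349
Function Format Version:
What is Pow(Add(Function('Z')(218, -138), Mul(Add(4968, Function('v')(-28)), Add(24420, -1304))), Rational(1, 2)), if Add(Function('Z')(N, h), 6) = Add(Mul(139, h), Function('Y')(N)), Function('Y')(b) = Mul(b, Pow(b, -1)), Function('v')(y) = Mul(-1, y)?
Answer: Pow(115468349, Rational(1, 2)) ≈ 10746.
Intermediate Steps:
Function('Y')(b) = 1
Function('Z')(N, h) = Add(-5, Mul(139, h)) (Function('Z')(N, h) = Add(-6, Add(Mul(139, h), 1)) = Add(-6, Add(1, Mul(139, h))) = Add(-5, Mul(139, h)))
Pow(Add(Function('Z')(218, -138), Mul(Add(4968, Function('v')(-28)), Add(24420, -1304))), Rational(1, 2)) = Pow(Add(Add(-5, Mul(139, -138)), Mul(Add(4968, Mul(-1, -28)), Add(24420, -1304))), Rational(1, 2)) = Pow(Add(Add(-5, -19182), Mul(Add(4968, 28), 23116)), Rational(1, 2)) = Pow(Add(-19187, Mul(4996, 23116)), Rational(1, 2)) = Pow(Add(-19187, 115487536), Rational(1, 2)) = Pow(115468349, Rational(1, 2))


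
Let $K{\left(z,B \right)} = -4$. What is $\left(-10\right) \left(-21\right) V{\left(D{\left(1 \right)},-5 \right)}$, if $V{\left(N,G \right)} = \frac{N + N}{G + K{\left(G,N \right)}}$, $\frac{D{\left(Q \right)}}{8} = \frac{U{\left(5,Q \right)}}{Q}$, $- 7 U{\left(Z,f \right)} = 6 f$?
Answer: $320$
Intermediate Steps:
$U{\left(Z,f \right)} = - \frac{6 f}{7}$
$D{\left(Q \right)} = - \frac{48}{7}$ ($D{\left(Q \right)} = 8 \frac{\left(- \frac{6}{7}\right) Q}{Q} = 8 \left(- \frac{6}{7}\right) = - \frac{48}{7}$)
$V{\left(N,G \right)} = \frac{2 N}{-4 + G}$ ($V{\left(N,G \right)} = \frac{N + N}{G - 4} = \frac{2 N}{-4 + G}$)
$\left(-10\right) \left(-21\right) V{\left(D{\left(1 \right)},-5 \right)} = \left(-10\right) \left(-21\right) 2 \left(- \frac{48}{7}\right) \frac{1}{-4 - 5} = 210 \cdot 2 \left(- \frac{48}{7}\right) \frac{1}{-9} = 210 \cdot 2 \left(- \frac{48}{7}\right) \left(- \frac{1}{9}\right) = 210 \cdot \frac{32}{21} = 320$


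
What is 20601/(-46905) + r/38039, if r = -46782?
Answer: -992650383/594739765 ≈ -1.6691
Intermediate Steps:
20601/(-46905) + r/38039 = 20601/(-46905) - 46782/38039 = 20601*(-1/46905) - 46782*1/38039 = -6867/15635 - 46782/38039 = -992650383/594739765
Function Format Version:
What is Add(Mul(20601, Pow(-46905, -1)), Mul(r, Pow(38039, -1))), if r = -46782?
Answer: Rational(-992650383, 594739765) ≈ -1.6691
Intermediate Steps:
Add(Mul(20601, Pow(-46905, -1)), Mul(r, Pow(38039, -1))) = Add(Mul(20601, Pow(-46905, -1)), Mul(-46782, Pow(38039, -1))) = Add(Mul(20601, Rational(-1, 46905)), Mul(-46782, Rational(1, 38039))) = Add(Rational(-6867, 15635), Rational(-46782, 38039)) = Rational(-992650383, 594739765)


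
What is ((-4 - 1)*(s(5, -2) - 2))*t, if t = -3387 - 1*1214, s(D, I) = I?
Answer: -92020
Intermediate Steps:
t = -4601 (t = -3387 - 1214 = -4601)
((-4 - 1)*(s(5, -2) - 2))*t = ((-4 - 1)*(-2 - 2))*(-4601) = -5*(-4)*(-4601) = 20*(-4601) = -92020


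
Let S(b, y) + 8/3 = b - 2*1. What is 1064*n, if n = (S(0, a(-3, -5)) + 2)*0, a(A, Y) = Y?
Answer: 0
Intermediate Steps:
S(b, y) = -14/3 + b (S(b, y) = -8/3 + (b - 2*1) = -8/3 + (b - 2) = -8/3 + (-2 + b) = -14/3 + b)
n = 0 (n = ((-14/3 + 0) + 2)*0 = (-14/3 + 2)*0 = -8/3*0 = 0)
1064*n = 1064*0 = 0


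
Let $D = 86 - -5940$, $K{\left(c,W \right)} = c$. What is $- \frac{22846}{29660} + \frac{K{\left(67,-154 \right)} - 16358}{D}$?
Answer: $- \frac{77607632}{22341395} \approx -3.4737$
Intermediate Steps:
$D = 6026$ ($D = 86 + 5940 = 6026$)
$- \frac{22846}{29660} + \frac{K{\left(67,-154 \right)} - 16358}{D} = - \frac{22846}{29660} + \frac{67 - 16358}{6026} = \left(-22846\right) \frac{1}{29660} + \left(67 - 16358\right) \frac{1}{6026} = - \frac{11423}{14830} - \frac{16291}{6026} = - \frac{77607632}{22341395}$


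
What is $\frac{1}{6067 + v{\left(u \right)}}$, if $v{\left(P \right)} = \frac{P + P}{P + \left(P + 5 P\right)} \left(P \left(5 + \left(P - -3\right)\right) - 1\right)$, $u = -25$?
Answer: $\frac{7}{43317} \approx 0.0001616$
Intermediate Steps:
$v{\left(P \right)} = - \frac{2}{7} + \frac{2 P \left(8 + P\right)}{7}$ ($v{\left(P \right)} = \frac{2 P}{P + 6 P} \left(P \left(5 + \left(P + 3\right)\right) - 1\right) = \frac{2 P}{7 P} \left(P \left(5 + \left(3 + P\right)\right) - 1\right) = 2 P \frac{1}{7 P} \left(P \left(8 + P\right) - 1\right) = \frac{2 \left(-1 + P \left(8 + P\right)\right)}{7} = - \frac{2}{7} + \frac{2 P \left(8 + P\right)}{7}$)
$\frac{1}{6067 + v{\left(u \right)}} = \frac{1}{6067 + \left(- \frac{2}{7} + \frac{2 \left(-25\right)^{2}}{7} + \frac{16}{7} \left(-25\right)\right)} = \frac{1}{6067 - - \frac{848}{7}} = \frac{1}{6067 + \frac{848}{7}} = \frac{1}{\frac{43317}{7}} = \frac{7}{43317}$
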